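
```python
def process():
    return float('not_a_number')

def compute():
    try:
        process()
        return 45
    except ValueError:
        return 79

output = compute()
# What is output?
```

Step-by-step execution trace:
1. `compute()` calls `process()`.
2. `process()` evaluates `float('not_a_number')`, which raises ValueError; it propagates to the caller.
3. `return 45` is not reached.
4. `except ValueError` in compute matches → returns 79.
5. output = 79.
Result: 79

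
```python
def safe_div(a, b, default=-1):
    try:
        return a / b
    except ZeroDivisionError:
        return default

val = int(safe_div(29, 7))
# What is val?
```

Step-by-step execution trace:
1. `safe_div(29, 7)` enters try: `return 29 / 7` → returns 4.142857142857143. No exception raised.
2. `except ZeroDivisionError` is skipped.
3. `int(4.142857142857143)` → 4 → val = 4.
Result: 4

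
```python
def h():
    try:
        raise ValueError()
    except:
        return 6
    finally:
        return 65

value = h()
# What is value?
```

Step-by-step execution trace:
1. `h()` enters try: `raise ValueError()` raises ValueError.
2. bare `except` matches → `return 6` sets pending return value 6.
3. Before returning, `finally: return 65` runs and overrides the pending return.
4. h() returns 65 → value = 65.
Result: 65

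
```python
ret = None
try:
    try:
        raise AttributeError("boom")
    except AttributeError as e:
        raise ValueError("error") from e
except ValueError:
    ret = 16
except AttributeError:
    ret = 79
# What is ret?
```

Step-by-step execution trace:
1. Inner try raises AttributeError; inner `except AttributeError as e` catches it.
2. `raise ValueError(...) from e` raises ValueError (AttributeError is attached as __cause__, but only ValueError is active).
3. Outer `except ValueError` matches → ret = 16.
4. `except AttributeError` is not reached.
Result: 16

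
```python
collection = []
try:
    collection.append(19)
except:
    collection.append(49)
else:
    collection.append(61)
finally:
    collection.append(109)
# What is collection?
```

Step-by-step execution trace:
1. try: `collection.append(19)` → collection = [19]. No exception raised.
2. `except` is skipped.
3. `else` runs: `collection.append(61)` → collection = [19, 61].
4. `finally` always runs: `collection.append(109)` → collection = [19, 61, 109].
Result: [19, 61, 109]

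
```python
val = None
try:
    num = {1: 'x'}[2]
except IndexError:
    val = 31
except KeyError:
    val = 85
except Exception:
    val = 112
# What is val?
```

Step-by-step execution trace:
1. `num = {1: 'x'}[2]` raises KeyError.
2. `except IndexError` does not match KeyError; skipped.
3. `except KeyError` matches → val = 85.
4. Remaining except clauses are skipped.
Result: 85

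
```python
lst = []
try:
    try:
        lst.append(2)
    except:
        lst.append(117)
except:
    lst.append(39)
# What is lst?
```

Step-by-step execution trace:
1. Inner try: `lst.append(2)` → lst = [2]. No exception raised.
2. Inner `except` is skipped.
3. Inner try completes normally; outer `except` is skipped.
Result: [2]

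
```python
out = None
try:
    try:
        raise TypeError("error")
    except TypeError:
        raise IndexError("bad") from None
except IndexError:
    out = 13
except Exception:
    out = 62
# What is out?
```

Step-by-step execution trace:
1. Inner try raises TypeError; inner `except TypeError` catches it.
2. `raise IndexError(...) from None` raises IndexError (from None suppresses __context__, but the active exception is still IndexError).
3. Outer `except IndexError` matches → out = 13.
4. `except Exception` is not reached.
Result: 13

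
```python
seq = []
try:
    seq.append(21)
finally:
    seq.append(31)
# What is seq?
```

Step-by-step execution trace:
1. try: `seq.append(21)` → seq = [21].
2. The try body completes without raising.
3. finally always runs: `seq.append(31)` → seq = [21, 31].
Result: [21, 31]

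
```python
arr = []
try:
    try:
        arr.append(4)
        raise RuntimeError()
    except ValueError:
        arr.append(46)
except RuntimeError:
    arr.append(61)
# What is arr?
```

Step-by-step execution trace:
1. Inner try: `arr.append(4)` → arr = [4].
2. `raise RuntimeError()` raises RuntimeError.
3. Inner `except ValueError` does not match RuntimeError; exception propagates to outer try.
4. Outer `except RuntimeError` matches → `arr.append(61)` → arr = [4, 61].
Result: [4, 61]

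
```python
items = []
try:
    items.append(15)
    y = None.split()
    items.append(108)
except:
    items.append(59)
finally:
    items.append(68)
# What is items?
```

Step-by-step execution trace:
1. try: `items.append(15)` → items = [15].
2. `y = None.split()` raises AttributeError; `items.append(108)` is not reached.
3. bare `except` matches → `items.append(59)` → items = [15, 59].
4. finally always runs: `items.append(68)` → items = [15, 59, 68].
Result: [15, 59, 68]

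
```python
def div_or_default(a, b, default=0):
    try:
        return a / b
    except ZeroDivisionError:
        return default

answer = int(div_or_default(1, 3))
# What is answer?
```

Step-by-step execution trace:
1. `div_or_default(1, 3)` enters try: `return 1 / 3` → returns 0.3333333333333333. No exception raised.
2. `except ZeroDivisionError` is skipped.
3. `int(0.3333333333333333)` → 0 → answer = 0.
Result: 0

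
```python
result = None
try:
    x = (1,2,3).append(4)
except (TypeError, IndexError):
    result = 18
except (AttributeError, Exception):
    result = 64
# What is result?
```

Step-by-step execution trace:
1. `x = (1,2,3).append(4)` raises AttributeError.
2. `except (TypeError, IndexError)` does not match AttributeError; skipped.
3. `except (AttributeError, Exception)` matches (AttributeError is in the tuple) → result = 64.
Result: 64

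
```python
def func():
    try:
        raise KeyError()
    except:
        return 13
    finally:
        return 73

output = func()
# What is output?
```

Step-by-step execution trace:
1. `func()` enters try: `raise KeyError()` raises KeyError.
2. bare `except` matches → `return 13` sets pending return value 13.
3. Before returning, `finally: return 73` runs and overrides the pending return.
4. func() returns 73 → output = 73.
Result: 73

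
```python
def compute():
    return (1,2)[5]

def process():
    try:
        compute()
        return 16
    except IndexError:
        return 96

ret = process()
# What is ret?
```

Step-by-step execution trace:
1. `process()` calls `compute()`.
2. `compute()` evaluates `(1,2)[5]`, which raises IndexError; it propagates to the caller.
3. `return 16` is not reached.
4. `except IndexError` in process matches → returns 96.
5. ret = 96.
Result: 96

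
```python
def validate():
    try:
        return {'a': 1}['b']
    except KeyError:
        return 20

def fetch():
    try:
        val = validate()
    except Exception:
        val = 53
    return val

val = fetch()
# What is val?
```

Step-by-step execution trace:
1. `fetch()` calls `validate()`.
2. In validate: `{'a': 1}['b']` raises KeyError; `except KeyError` catches it → returns 20.
3. In fetch: `val = validate()` → val = 20. No exception reaches fetch.
4. `except Exception` is skipped; fetch returns 20.
5. val = 20.
Result: 20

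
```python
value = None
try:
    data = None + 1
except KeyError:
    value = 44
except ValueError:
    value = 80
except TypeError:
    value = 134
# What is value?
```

Step-by-step execution trace:
1. `data = None + 1` raises TypeError.
2. `except KeyError` does not match TypeError; skipped.
3. `except ValueError` does not match TypeError; skipped.
4. `except TypeError` matches → value = 134.
Result: 134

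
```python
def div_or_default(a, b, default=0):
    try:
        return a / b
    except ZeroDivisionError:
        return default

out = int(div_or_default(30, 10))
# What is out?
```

Step-by-step execution trace:
1. `div_or_default(30, 10)` enters try: `return 30 / 10` → returns 3.0. No exception raised.
2. `except ZeroDivisionError` is skipped.
3. `int(3.0)` → 3 → out = 3.
Result: 3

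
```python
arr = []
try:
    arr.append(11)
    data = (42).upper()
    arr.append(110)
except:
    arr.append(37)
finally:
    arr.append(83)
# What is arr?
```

Step-by-step execution trace:
1. try: `arr.append(11)` → arr = [11].
2. `data = (42).upper()` raises AttributeError; `arr.append(110)` is not reached.
3. bare `except` matches → `arr.append(37)` → arr = [11, 37].
4. finally always runs: `arr.append(83)` → arr = [11, 37, 83].
Result: [11, 37, 83]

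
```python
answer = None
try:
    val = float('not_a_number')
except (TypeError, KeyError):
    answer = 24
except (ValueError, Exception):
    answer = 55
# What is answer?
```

Step-by-step execution trace:
1. `val = float('not_a_number')` raises ValueError.
2. `except (TypeError, KeyError)` does not match ValueError; skipped.
3. `except (ValueError, Exception)` matches (ValueError is in the tuple) → answer = 55.
Result: 55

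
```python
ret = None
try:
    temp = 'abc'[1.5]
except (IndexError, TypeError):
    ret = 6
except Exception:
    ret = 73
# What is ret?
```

Step-by-step execution trace:
1. `temp = 'abc'[1.5]` raises TypeError.
2. `except (IndexError, TypeError)` matches (TypeError is in the tuple) → ret = 6.
3. `except Exception` is not reached.
Result: 6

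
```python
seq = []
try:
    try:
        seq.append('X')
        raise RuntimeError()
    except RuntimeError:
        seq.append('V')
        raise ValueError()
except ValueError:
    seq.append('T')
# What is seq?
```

Step-by-step execution trace:
1. Inner try: `seq.append('X')` → seq = ['X'].
2. `raise RuntimeError()` raises RuntimeError.
3. Inner `except RuntimeError` matches → `seq.append('V')` → seq = ['X', 'V'].
4. `raise ValueError()` raises ValueError; propagates to outer try.
5. Outer `except ValueError` matches → `seq.append('T')` → seq = ['X', 'V', 'T'].
Result: ['X', 'V', 'T']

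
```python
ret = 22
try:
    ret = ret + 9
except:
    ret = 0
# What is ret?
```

Step-by-step execution trace:
1. ret starts at 22.
2. try: `ret = ret + 9` → ret = 31. No exception raised.
3. `except` is skipped.
Result: 31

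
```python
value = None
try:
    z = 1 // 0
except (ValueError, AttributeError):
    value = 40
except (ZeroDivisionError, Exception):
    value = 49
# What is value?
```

Step-by-step execution trace:
1. `z = 1 // 0` raises ZeroDivisionError.
2. `except (ValueError, AttributeError)` does not match ZeroDivisionError; skipped.
3. `except (ZeroDivisionError, Exception)` matches (ZeroDivisionError is in the tuple) → value = 49.
Result: 49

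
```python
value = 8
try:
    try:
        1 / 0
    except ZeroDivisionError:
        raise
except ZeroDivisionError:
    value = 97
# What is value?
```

Step-by-step execution trace:
1. Inner try: `1 / 0` raises ZeroDivisionError.
2. Inner `except ZeroDivisionError` matches; bare `raise` re-raises the same ZeroDivisionError.
3. Outer `except ZeroDivisionError` matches → value = 97.
Result: 97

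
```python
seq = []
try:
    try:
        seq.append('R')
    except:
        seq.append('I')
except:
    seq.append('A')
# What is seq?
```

Step-by-step execution trace:
1. Inner try: `seq.append('R')` → seq = ['R']. No exception raised.
2. Inner `except` is skipped.
3. Inner try completes normally; outer `except` is skipped.
Result: ['R']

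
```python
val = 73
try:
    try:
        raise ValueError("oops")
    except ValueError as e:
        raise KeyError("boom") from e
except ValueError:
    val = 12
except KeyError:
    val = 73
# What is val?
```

Step-by-step execution trace:
1. Inner try raises ValueError; inner `except ValueError as e` catches it.
2. `raise KeyError(...) from e` raises KeyError (ValueError is attached as __cause__, but only KeyError is active).
3. Outer `except ValueError` does not match KeyError; skipped.
4. Outer `except KeyError` matches → val = 73.
Result: 73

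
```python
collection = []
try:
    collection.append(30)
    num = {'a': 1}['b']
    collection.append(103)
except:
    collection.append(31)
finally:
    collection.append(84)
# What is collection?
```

Step-by-step execution trace:
1. try: `collection.append(30)` → collection = [30].
2. `num = {'a': 1}['b']` raises KeyError; `collection.append(103)` is not reached.
3. bare `except` matches → `collection.append(31)` → collection = [30, 31].
4. finally always runs: `collection.append(84)` → collection = [30, 31, 84].
Result: [30, 31, 84]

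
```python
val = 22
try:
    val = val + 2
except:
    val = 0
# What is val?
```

Step-by-step execution trace:
1. val starts at 22.
2. try: `val = val + 2` → val = 24. No exception raised.
3. `except` is skipped.
Result: 24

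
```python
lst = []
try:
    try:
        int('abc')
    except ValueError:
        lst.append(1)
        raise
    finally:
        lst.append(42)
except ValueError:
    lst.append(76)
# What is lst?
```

Step-by-step execution trace:
1. Inner try: `int('abc')` raises ValueError.
2. Inner `except ValueError` matches → `lst.append(1)` → lst = [1].
3. bare `raise` re-raises ValueError.
4. Inner `finally` runs during unwinding: `lst.append(42)` → lst = [1, 42].
5. Outer `except ValueError` matches → `lst.append(76)` → lst = [1, 42, 76].
Result: [1, 42, 76]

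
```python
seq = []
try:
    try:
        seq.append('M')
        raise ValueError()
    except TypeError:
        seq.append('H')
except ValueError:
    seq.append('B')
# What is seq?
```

Step-by-step execution trace:
1. Inner try: `seq.append('M')` → seq = ['M'].
2. `raise ValueError()` raises ValueError.
3. Inner `except TypeError` does not match ValueError; exception propagates to outer try.
4. Outer `except ValueError` matches → `seq.append('B')` → seq = ['M', 'B'].
Result: ['M', 'B']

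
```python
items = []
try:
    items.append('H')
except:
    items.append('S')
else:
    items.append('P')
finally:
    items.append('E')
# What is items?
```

Step-by-step execution trace:
1. try: `items.append('H')` → items = ['H']. No exception raised.
2. `except` is skipped.
3. `else` runs: `items.append('P')` → items = ['H', 'P'].
4. `finally` always runs: `items.append('E')` → items = ['H', 'P', 'E'].
Result: ['H', 'P', 'E']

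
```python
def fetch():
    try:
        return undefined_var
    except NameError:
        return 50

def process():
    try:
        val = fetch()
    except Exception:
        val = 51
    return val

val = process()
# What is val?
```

Step-by-step execution trace:
1. `process()` calls `fetch()`.
2. In fetch: `undefined_var` raises NameError; `except NameError` catches it → returns 50.
3. In process: `val = fetch()` → val = 50. No exception reaches process.
4. `except Exception` is skipped; process returns 50.
5. val = 50.
Result: 50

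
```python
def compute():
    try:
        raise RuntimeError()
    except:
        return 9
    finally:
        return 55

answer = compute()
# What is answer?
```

Step-by-step execution trace:
1. `compute()` enters try: `raise RuntimeError()` raises RuntimeError.
2. bare `except` matches → `return 9` sets pending return value 9.
3. Before returning, `finally: return 55` runs and overrides the pending return.
4. compute() returns 55 → answer = 55.
Result: 55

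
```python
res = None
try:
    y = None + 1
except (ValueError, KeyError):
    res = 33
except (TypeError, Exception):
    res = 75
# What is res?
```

Step-by-step execution trace:
1. `y = None + 1` raises TypeError.
2. `except (ValueError, KeyError)` does not match TypeError; skipped.
3. `except (TypeError, Exception)` matches (TypeError is in the tuple) → res = 75.
Result: 75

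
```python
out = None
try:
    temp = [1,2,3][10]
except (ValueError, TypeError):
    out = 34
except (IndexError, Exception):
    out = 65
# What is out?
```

Step-by-step execution trace:
1. `temp = [1,2,3][10]` raises IndexError.
2. `except (ValueError, TypeError)` does not match IndexError; skipped.
3. `except (IndexError, Exception)` matches (IndexError is in the tuple) → out = 65.
Result: 65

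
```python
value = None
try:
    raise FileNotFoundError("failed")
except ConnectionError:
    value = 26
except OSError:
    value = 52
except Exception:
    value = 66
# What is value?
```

Step-by-step execution trace:
1. `raise FileNotFoundError(...)` raises FileNotFoundError.
2. `except ConnectionError` does not match (FileNotFoundError is not a subclass of ConnectionError); skipped.
3. `except OSError` matches (FileNotFoundError is a subclass of OSError) → value = 52.
4. `except Exception` is not reached.
Result: 52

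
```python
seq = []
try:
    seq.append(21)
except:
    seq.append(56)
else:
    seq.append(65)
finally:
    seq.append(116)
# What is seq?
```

Step-by-step execution trace:
1. try: `seq.append(21)` → seq = [21]. No exception raised.
2. `except` is skipped.
3. `else` runs: `seq.append(65)` → seq = [21, 65].
4. `finally` always runs: `seq.append(116)` → seq = [21, 65, 116].
Result: [21, 65, 116]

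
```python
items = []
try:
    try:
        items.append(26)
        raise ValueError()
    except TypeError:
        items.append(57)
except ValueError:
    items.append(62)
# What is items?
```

Step-by-step execution trace:
1. Inner try: `items.append(26)` → items = [26].
2. `raise ValueError()` raises ValueError.
3. Inner `except TypeError` does not match ValueError; exception propagates to outer try.
4. Outer `except ValueError` matches → `items.append(62)` → items = [26, 62].
Result: [26, 62]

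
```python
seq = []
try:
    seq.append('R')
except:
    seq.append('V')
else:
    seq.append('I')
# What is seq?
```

Step-by-step execution trace:
1. try: `seq.append('R')` → seq = ['R']. No exception raised.
2. `except` is skipped.
3. `else` runs (try completed without exception): `seq.append('I')` → seq = ['R', 'I'].
Result: ['R', 'I']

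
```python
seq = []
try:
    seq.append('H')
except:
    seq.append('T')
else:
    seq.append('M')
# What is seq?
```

Step-by-step execution trace:
1. try: `seq.append('H')` → seq = ['H']. No exception raised.
2. `except` is skipped.
3. `else` runs (try completed without exception): `seq.append('M')` → seq = ['H', 'M'].
Result: ['H', 'M']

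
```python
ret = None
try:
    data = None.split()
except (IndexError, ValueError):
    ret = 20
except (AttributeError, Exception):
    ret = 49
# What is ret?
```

Step-by-step execution trace:
1. `data = None.split()` raises AttributeError.
2. `except (IndexError, ValueError)` does not match AttributeError; skipped.
3. `except (AttributeError, Exception)` matches (AttributeError is in the tuple) → ret = 49.
Result: 49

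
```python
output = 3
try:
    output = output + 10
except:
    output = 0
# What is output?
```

Step-by-step execution trace:
1. output starts at 3.
2. try: `output = output + 10` → output = 13. No exception raised.
3. `except` is skipped.
Result: 13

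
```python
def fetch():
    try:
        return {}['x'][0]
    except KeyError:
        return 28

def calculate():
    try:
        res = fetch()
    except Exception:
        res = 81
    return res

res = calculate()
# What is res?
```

Step-by-step execution trace:
1. `calculate()` calls `fetch()`.
2. In fetch: `{}['x'][0]` raises KeyError; `except KeyError` catches it → returns 28.
3. In calculate: `res = fetch()` → res = 28. No exception reaches calculate.
4. `except Exception` is skipped; calculate returns 28.
5. res = 28.
Result: 28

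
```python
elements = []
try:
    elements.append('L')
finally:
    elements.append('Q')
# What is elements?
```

Step-by-step execution trace:
1. try: `elements.append('L')` → elements = ['L'].
2. The try body completes without raising.
3. finally always runs: `elements.append('Q')` → elements = ['L', 'Q'].
Result: ['L', 'Q']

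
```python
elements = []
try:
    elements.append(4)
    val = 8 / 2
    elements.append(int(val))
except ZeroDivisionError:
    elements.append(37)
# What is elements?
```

Step-by-step execution trace:
1. try: `elements.append(4)` → elements = [4].
2. `val = 8 / 2` → val = 4.0. No exception raised.
3. `elements.append(int(val))` → elements = [4, 4].
4. `except ZeroDivisionError` is skipped (no exception was raised).
Result: [4, 4]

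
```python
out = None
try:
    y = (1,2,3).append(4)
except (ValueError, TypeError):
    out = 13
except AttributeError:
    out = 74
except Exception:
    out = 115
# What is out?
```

Step-by-step execution trace:
1. `y = (1,2,3).append(4)` raises AttributeError.
2. `except (ValueError, TypeError)` does not match AttributeError; skipped.
3. `except AttributeError` matches (exact type match) → out = 74.
4. `except Exception` is not reached.
Result: 74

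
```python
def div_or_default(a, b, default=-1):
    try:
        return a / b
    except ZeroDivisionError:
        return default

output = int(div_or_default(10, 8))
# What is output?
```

Step-by-step execution trace:
1. `div_or_default(10, 8)` enters try: `return 10 / 8` → returns 1.25. No exception raised.
2. `except ZeroDivisionError` is skipped.
3. `int(1.25)` → 1 → output = 1.
Result: 1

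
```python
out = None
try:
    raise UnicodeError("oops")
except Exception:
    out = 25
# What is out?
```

Step-by-step execution trace:
1. `raise UnicodeError(...)` raises UnicodeError.
2. `except Exception` matches (UnicodeError is a subclass of Exception) → out = 25.
Result: 25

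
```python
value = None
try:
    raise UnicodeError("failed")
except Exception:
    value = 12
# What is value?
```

Step-by-step execution trace:
1. `raise UnicodeError(...)` raises UnicodeError.
2. `except Exception` matches (UnicodeError is a subclass of Exception) → value = 12.
Result: 12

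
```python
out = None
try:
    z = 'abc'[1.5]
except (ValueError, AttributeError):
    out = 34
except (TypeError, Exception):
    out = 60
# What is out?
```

Step-by-step execution trace:
1. `z = 'abc'[1.5]` raises TypeError.
2. `except (ValueError, AttributeError)` does not match TypeError; skipped.
3. `except (TypeError, Exception)` matches (TypeError is in the tuple) → out = 60.
Result: 60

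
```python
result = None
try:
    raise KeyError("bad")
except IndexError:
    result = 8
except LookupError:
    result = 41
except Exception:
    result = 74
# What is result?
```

Step-by-step execution trace:
1. `raise KeyError(...)` raises KeyError.
2. `except IndexError` does not match (KeyError is not a subclass of IndexError); skipped.
3. `except LookupError` matches (KeyError is a subclass of LookupError) → result = 41.
4. `except Exception` is not reached.
Result: 41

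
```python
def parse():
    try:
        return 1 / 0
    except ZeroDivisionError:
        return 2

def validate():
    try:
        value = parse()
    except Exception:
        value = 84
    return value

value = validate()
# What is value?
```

Step-by-step execution trace:
1. `validate()` calls `parse()`.
2. In parse: `1 / 0` raises ZeroDivisionError; `except ZeroDivisionError` catches it → returns 2.
3. In validate: `value = parse()` → value = 2. No exception reaches validate.
4. `except Exception` is skipped; validate returns 2.
5. value = 2.
Result: 2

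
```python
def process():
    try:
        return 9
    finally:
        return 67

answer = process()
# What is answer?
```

Step-by-step execution trace:
1. `process()` enters try: `return 9` sets pending return value 9.
2. Before returning, `finally: return 67` runs and overrides the pending return.
3. process() returns 67 → answer = 67.
Result: 67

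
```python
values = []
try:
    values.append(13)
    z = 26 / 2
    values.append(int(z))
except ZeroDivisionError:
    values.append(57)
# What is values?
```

Step-by-step execution trace:
1. try: `values.append(13)` → values = [13].
2. `z = 26 / 2` → z = 13.0. No exception raised.
3. `values.append(int(z))` → values = [13, 13].
4. `except ZeroDivisionError` is skipped (no exception was raised).
Result: [13, 13]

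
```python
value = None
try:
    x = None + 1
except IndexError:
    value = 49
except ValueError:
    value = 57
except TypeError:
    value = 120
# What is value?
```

Step-by-step execution trace:
1. `x = None + 1` raises TypeError.
2. `except IndexError` does not match TypeError; skipped.
3. `except ValueError` does not match TypeError; skipped.
4. `except TypeError` matches → value = 120.
Result: 120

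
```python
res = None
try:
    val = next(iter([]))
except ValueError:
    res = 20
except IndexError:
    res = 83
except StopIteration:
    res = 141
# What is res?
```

Step-by-step execution trace:
1. `val = next(iter([]))` raises StopIteration.
2. `except ValueError` does not match StopIteration; skipped.
3. `except IndexError` does not match StopIteration; skipped.
4. `except StopIteration` matches → res = 141.
Result: 141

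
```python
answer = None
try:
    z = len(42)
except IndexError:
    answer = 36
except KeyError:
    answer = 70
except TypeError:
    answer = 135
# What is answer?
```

Step-by-step execution trace:
1. `z = len(42)` raises TypeError.
2. `except IndexError` does not match TypeError; skipped.
3. `except KeyError` does not match TypeError; skipped.
4. `except TypeError` matches → answer = 135.
Result: 135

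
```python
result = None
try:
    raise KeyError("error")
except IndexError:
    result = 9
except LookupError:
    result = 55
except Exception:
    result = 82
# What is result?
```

Step-by-step execution trace:
1. `raise KeyError(...)` raises KeyError.
2. `except IndexError` does not match (KeyError is not a subclass of IndexError); skipped.
3. `except LookupError` matches (KeyError is a subclass of LookupError) → result = 55.
4. `except Exception` is not reached.
Result: 55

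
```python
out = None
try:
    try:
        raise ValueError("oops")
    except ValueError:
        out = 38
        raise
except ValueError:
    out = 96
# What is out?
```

Step-by-step execution trace:
1. Inner try: `raise ValueError("oops")` raises ValueError.
2. Inner `except ValueError` matches → out = 38.
3. bare `raise` re-raises the same ValueError.
4. Outer `except ValueError` matches → out = 96.
Result: 96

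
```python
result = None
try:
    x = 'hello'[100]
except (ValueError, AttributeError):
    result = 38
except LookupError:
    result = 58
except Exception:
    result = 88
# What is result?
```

Step-by-step execution trace:
1. `x = 'hello'[100]` raises IndexError.
2. `except (ValueError, AttributeError)` does not match IndexError; skipped.
3. `except LookupError` matches (IndexError is a subclass of LookupError) → result = 58.
4. `except Exception` is not reached.
Result: 58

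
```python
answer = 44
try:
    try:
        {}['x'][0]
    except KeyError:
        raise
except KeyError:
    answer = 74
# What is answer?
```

Step-by-step execution trace:
1. Inner try: `{}['x'][0]` raises KeyError.
2. Inner `except KeyError` matches; bare `raise` re-raises the same KeyError.
3. Outer `except KeyError` matches → answer = 74.
Result: 74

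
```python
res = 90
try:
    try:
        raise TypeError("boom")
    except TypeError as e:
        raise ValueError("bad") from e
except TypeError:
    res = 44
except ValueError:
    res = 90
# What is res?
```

Step-by-step execution trace:
1. Inner try raises TypeError; inner `except TypeError as e` catches it.
2. `raise ValueError(...) from e` raises ValueError (TypeError is attached as __cause__, but only ValueError is active).
3. Outer `except TypeError` does not match ValueError; skipped.
4. Outer `except ValueError` matches → res = 90.
Result: 90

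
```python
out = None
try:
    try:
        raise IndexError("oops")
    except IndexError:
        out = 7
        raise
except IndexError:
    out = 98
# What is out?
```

Step-by-step execution trace:
1. Inner try: `raise IndexError("oops")` raises IndexError.
2. Inner `except IndexError` matches → out = 7.
3. bare `raise` re-raises the same IndexError.
4. Outer `except IndexError` matches → out = 98.
Result: 98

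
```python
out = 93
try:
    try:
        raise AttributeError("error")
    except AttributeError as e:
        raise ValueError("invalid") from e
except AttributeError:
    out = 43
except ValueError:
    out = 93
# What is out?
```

Step-by-step execution trace:
1. Inner try raises AttributeError; inner `except AttributeError as e` catches it.
2. `raise ValueError(...) from e` raises ValueError (AttributeError is attached as __cause__, but only ValueError is active).
3. Outer `except AttributeError` does not match ValueError; skipped.
4. Outer `except ValueError` matches → out = 93.
Result: 93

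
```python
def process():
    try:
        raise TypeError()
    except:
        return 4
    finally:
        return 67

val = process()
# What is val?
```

Step-by-step execution trace:
1. `process()` enters try: `raise TypeError()` raises TypeError.
2. bare `except` matches → `return 4` sets pending return value 4.
3. Before returning, `finally: return 67` runs and overrides the pending return.
4. process() returns 67 → val = 67.
Result: 67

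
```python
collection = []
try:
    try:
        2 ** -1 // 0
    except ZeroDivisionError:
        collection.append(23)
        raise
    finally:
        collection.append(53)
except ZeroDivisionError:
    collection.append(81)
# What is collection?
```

Step-by-step execution trace:
1. Inner try: `2 ** -1 // 0` raises ZeroDivisionError.
2. Inner `except ZeroDivisionError` matches → `collection.append(23)` → collection = [23].
3. bare `raise` re-raises ZeroDivisionError.
4. Inner `finally` runs during unwinding: `collection.append(53)` → collection = [23, 53].
5. Outer `except ZeroDivisionError` matches → `collection.append(81)` → collection = [23, 53, 81].
Result: [23, 53, 81]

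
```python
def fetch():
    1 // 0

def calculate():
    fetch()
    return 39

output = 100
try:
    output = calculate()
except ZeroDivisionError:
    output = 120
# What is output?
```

Step-by-step execution trace:
1. output starts at 100.
2. try: `calculate()` calls `fetch()`.
3. `fetch()` evaluates `1 // 0`, which raises ZeroDivisionError; it propagates through calculate (uncaught).
4. `return 39` in calculate is not reached; the assignment to output does not complete.
5. `except ZeroDivisionError` matches → output = 120.
Result: 120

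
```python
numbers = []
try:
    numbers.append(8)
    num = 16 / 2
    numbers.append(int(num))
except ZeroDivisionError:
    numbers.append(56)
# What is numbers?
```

Step-by-step execution trace:
1. try: `numbers.append(8)` → numbers = [8].
2. `num = 16 / 2` → num = 8.0. No exception raised.
3. `numbers.append(int(num))` → numbers = [8, 8].
4. `except ZeroDivisionError` is skipped (no exception was raised).
Result: [8, 8]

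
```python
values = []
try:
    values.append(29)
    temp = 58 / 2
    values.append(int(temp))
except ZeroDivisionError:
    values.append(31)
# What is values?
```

Step-by-step execution trace:
1. try: `values.append(29)` → values = [29].
2. `temp = 58 / 2` → temp = 29.0. No exception raised.
3. `values.append(int(temp))` → values = [29, 29].
4. `except ZeroDivisionError` is skipped (no exception was raised).
Result: [29, 29]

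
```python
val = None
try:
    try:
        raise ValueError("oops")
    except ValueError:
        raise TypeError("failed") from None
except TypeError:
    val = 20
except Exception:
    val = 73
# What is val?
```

Step-by-step execution trace:
1. Inner try raises ValueError; inner `except ValueError` catches it.
2. `raise TypeError(...) from None` raises TypeError (from None suppresses __context__, but the active exception is still TypeError).
3. Outer `except TypeError` matches → val = 20.
4. `except Exception` is not reached.
Result: 20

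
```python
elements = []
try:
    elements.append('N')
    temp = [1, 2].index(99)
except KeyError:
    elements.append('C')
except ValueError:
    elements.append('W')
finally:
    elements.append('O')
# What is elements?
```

Step-by-step execution trace:
1. try: `elements.append('N')` → elements = ['N'].
2. `temp = [1, 2].index(99)` raises ValueError.
3. `except KeyError` does not match ValueError; skipped.
4. `except ValueError` matches → `elements.append('W')` → elements = ['N', 'W'].
5. finally always runs: `elements.append('O')` → elements = ['N', 'W', 'O'].
Result: ['N', 'W', 'O']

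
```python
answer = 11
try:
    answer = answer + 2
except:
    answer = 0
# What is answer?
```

Step-by-step execution trace:
1. answer starts at 11.
2. try: `answer = answer + 2` → answer = 13. No exception raised.
3. `except` is skipped.
Result: 13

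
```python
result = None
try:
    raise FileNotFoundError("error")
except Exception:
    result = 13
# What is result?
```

Step-by-step execution trace:
1. `raise FileNotFoundError(...)` raises FileNotFoundError.
2. `except Exception` matches (FileNotFoundError is a subclass of Exception) → result = 13.
Result: 13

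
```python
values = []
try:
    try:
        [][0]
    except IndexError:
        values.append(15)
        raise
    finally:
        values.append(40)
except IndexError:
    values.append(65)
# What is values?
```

Step-by-step execution trace:
1. Inner try: `[][0]` raises IndexError.
2. Inner `except IndexError` matches → `values.append(15)` → values = [15].
3. bare `raise` re-raises IndexError.
4. Inner `finally` runs during unwinding: `values.append(40)` → values = [15, 40].
5. Outer `except IndexError` matches → `values.append(65)` → values = [15, 40, 65].
Result: [15, 40, 65]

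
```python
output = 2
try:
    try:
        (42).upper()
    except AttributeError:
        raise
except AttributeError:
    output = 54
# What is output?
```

Step-by-step execution trace:
1. Inner try: `(42).upper()` raises AttributeError.
2. Inner `except AttributeError` matches; bare `raise` re-raises the same AttributeError.
3. Outer `except AttributeError` matches → output = 54.
Result: 54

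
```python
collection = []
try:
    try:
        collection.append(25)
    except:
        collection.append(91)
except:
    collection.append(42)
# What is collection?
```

Step-by-step execution trace:
1. Inner try: `collection.append(25)` → collection = [25]. No exception raised.
2. Inner `except` is skipped.
3. Inner try completes normally; outer `except` is skipped.
Result: [25]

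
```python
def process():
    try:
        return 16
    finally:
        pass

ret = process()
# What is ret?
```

Step-by-step execution trace:
1. `process()` enters try: `return 16` sets pending return value 16.
2. Before returning, `finally: pass` runs (no effect).
3. process() returns 16 → ret = 16.
Result: 16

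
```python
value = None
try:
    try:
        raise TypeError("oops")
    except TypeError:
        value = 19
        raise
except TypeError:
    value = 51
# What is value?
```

Step-by-step execution trace:
1. Inner try: `raise TypeError("oops")` raises TypeError.
2. Inner `except TypeError` matches → value = 19.
3. bare `raise` re-raises the same TypeError.
4. Outer `except TypeError` matches → value = 51.
Result: 51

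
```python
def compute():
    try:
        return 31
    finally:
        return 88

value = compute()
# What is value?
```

Step-by-step execution trace:
1. `compute()` enters try: `return 31` sets pending return value 31.
2. Before returning, `finally: return 88` runs and overrides the pending return.
3. compute() returns 88 → value = 88.
Result: 88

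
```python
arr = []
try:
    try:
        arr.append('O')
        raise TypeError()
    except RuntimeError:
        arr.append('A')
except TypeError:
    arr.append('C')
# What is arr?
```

Step-by-step execution trace:
1. Inner try: `arr.append('O')` → arr = ['O'].
2. `raise TypeError()` raises TypeError.
3. Inner `except RuntimeError` does not match TypeError; exception propagates to outer try.
4. Outer `except TypeError` matches → `arr.append('C')` → arr = ['O', 'C'].
Result: ['O', 'C']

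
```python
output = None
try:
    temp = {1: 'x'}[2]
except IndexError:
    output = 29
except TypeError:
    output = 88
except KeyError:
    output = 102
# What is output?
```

Step-by-step execution trace:
1. `temp = {1: 'x'}[2]` raises KeyError.
2. `except IndexError` does not match KeyError; skipped.
3. `except TypeError` does not match KeyError; skipped.
4. `except KeyError` matches → output = 102.
Result: 102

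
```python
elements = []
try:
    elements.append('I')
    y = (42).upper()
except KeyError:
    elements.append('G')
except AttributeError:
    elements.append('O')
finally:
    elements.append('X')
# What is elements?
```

Step-by-step execution trace:
1. try: `elements.append('I')` → elements = ['I'].
2. `y = (42).upper()` raises AttributeError.
3. `except KeyError` does not match AttributeError; skipped.
4. `except AttributeError` matches → `elements.append('O')` → elements = ['I', 'O'].
5. finally always runs: `elements.append('X')` → elements = ['I', 'O', 'X'].
Result: ['I', 'O', 'X']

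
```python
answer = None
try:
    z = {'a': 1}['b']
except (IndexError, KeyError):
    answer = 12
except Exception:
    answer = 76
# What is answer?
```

Step-by-step execution trace:
1. `z = {'a': 1}['b']` raises KeyError.
2. `except (IndexError, KeyError)` matches (KeyError is in the tuple) → answer = 12.
3. `except Exception` is not reached.
Result: 12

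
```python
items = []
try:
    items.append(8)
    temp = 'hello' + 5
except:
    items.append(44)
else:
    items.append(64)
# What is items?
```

Step-by-step execution trace:
1. try: `items.append(8)` → items = [8].
2. `temp = 'hello' + 5` raises TypeError.
3. bare `except` matches → `items.append(44)` → items = [8, 44].
4. `else` is skipped (an exception was raised).
Result: [8, 44]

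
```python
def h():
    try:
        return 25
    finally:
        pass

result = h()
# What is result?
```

Step-by-step execution trace:
1. `h()` enters try: `return 25` sets pending return value 25.
2. Before returning, `finally: pass` runs (no effect).
3. h() returns 25 → result = 25.
Result: 25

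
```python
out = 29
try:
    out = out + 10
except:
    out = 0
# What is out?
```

Step-by-step execution trace:
1. out starts at 29.
2. try: `out = out + 10` → out = 39. No exception raised.
3. `except` is skipped.
Result: 39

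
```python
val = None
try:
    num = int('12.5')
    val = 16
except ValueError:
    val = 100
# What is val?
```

Step-by-step execution trace:
1. `num = int('12.5')` raises ValueError.
2. `val = 16` is not reached.
3. `except ValueError` matches → val = 100.
Result: 100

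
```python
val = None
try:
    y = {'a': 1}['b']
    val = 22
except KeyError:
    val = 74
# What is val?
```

Step-by-step execution trace:
1. `y = {'a': 1}['b']` raises KeyError.
2. `val = 22` is not reached.
3. `except KeyError` matches → val = 74.
Result: 74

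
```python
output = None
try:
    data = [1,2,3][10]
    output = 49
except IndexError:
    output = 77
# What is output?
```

Step-by-step execution trace:
1. `data = [1,2,3][10]` raises IndexError.
2. `output = 49` is not reached.
3. `except IndexError` matches → output = 77.
Result: 77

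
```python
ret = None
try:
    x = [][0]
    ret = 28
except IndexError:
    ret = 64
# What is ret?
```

Step-by-step execution trace:
1. `x = [][0]` raises IndexError.
2. `ret = 28` is not reached.
3. `except IndexError` matches → ret = 64.
Result: 64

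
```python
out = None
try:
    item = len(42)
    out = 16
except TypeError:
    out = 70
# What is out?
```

Step-by-step execution trace:
1. `item = len(42)` raises TypeError.
2. `out = 16` is not reached.
3. `except TypeError` matches → out = 70.
Result: 70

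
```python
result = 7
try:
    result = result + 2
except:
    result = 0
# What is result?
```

Step-by-step execution trace:
1. result starts at 7.
2. try: `result = result + 2` → result = 9. No exception raised.
3. `except` is skipped.
Result: 9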